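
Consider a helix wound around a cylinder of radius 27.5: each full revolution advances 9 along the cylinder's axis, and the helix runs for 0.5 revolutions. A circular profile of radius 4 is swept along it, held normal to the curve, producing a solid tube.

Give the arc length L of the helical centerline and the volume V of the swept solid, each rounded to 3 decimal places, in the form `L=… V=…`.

2πR = 2π·27.5 = 172.787596
per-turn = √(172.787596² + 9²) = √(29855.5533 + 81) = √29936.5533 = 173.021829
L = 0.5 × 173.021829 = 86.510915
V = π·4² × L = 50.265482 × 86.510915 = 4348.512855

L=86.511 V=4348.513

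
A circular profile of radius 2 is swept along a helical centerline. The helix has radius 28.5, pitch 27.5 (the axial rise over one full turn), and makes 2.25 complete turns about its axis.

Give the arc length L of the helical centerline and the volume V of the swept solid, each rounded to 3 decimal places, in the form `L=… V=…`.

2πR = 2π·28.5 = 179.070781
per-turn = √(179.070781² + 27.5²) = √(32066.3447 + 756.25) = √32822.5947 = 181.170071
L = 2.25 × 181.170071 = 407.632660
V = π·2² × L = 12.566371 × 407.632660 = 5122.463083

L=407.633 V=5122.463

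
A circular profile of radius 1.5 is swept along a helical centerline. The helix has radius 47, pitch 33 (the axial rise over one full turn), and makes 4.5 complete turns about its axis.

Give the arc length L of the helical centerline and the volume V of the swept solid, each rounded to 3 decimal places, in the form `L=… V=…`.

2πR = 2π·47 = 295.309709
per-turn = √(295.309709² + 33²) = √(87207.8245 + 1089) = √88296.8245 = 297.147816
L = 4.5 × 297.147816 = 1337.165172
V = π·1.5² × L = 7.068583 × 1337.165172 = 9451.863629

L=1337.165 V=9451.864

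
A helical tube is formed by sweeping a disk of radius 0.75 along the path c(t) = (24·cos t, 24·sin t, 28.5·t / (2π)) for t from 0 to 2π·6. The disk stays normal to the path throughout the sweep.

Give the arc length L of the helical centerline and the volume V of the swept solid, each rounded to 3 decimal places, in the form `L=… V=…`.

2πR = 2π·24 = 150.796447
per-turn = √(150.796447² + 28.5²) = √(22739.5685 + 812.25) = √23551.8185 = 153.466018
L = 6 × 153.466018 = 920.796105
V = π·0.75² × L = 1.767146 × 920.796105 = 1627.181032

L=920.796 V=1627.181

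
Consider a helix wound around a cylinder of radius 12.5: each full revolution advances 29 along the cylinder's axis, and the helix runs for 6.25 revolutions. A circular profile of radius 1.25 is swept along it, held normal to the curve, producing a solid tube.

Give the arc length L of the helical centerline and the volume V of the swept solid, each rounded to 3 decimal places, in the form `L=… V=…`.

2πR = 2π·12.5 = 78.539816
per-turn = √(78.539816² + 29²) = √(6168.5028 + 841) = √7009.5028 = 83.722773
L = 6.25 × 83.722773 = 523.267332
V = π·1.25² × L = 4.908739 × 523.267332 = 2568.582512

L=523.267 V=2568.583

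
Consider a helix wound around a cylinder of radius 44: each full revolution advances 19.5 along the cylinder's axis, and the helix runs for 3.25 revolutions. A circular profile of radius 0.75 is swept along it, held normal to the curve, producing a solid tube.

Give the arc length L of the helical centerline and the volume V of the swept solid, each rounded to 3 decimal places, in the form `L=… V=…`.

2πR = 2π·44 = 276.460154
per-turn = √(276.460154² + 19.5²) = √(76430.2165 + 380.25) = √76810.4665 = 277.147012
L = 3.25 × 277.147012 = 900.727790
V = π·0.75² × L = 1.767146 × 900.727790 = 1591.717392

L=900.728 V=1591.717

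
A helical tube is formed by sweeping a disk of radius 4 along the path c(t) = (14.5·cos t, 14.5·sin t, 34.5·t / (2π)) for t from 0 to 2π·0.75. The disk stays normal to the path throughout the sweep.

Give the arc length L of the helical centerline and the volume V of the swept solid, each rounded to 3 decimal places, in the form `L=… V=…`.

L=73.065 V=3672.634

2πR = 2π·14.5 = 91.106187
per-turn = √(91.106187² + 34.5²) = √(8300.3373 + 1190.25) = √9490.5873 = 97.419645
L = 0.75 × 97.419645 = 73.064734
V = π·4² × L = 50.265482 × 73.064734 = 3672.634106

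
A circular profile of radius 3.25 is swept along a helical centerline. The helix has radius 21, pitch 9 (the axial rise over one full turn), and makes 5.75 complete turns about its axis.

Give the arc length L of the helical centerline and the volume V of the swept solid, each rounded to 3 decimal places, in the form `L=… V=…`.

2πR = 2π·21 = 131.946891
per-turn = √(131.946891² + 9²) = √(17409.9822 + 81) = √17490.9822 = 132.253477
L = 5.75 × 132.253477 = 760.457492
V = π·3.25² × L = 33.183072 × 760.457492 = 25234.316031

L=760.457 V=25234.316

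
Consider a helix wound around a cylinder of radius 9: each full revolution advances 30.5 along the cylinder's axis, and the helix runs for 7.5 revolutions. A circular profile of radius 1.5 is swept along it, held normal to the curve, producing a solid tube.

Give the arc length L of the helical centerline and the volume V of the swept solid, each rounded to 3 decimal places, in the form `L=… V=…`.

2πR = 2π·9 = 56.548668
per-turn = √(56.548668² + 30.5²) = √(3197.7518 + 930.25) = √4128.0018 = 64.249528
L = 7.5 × 64.249528 = 481.871459
V = π·1.5² × L = 7.068583 × 481.871459 = 3406.148628

L=481.871 V=3406.149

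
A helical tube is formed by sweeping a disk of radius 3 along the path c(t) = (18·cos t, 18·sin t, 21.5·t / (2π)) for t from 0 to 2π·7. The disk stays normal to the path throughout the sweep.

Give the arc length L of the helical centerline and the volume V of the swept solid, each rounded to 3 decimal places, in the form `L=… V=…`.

L=805.860 V=22785.142

2πR = 2π·18 = 113.097336
per-turn = √(113.097336² + 21.5²) = √(12791.0073 + 462.25) = √13253.2573 = 115.122792
L = 7 × 115.122792 = 805.859546
V = π·3² × L = 28.274334 × 805.859546 = 22785.141866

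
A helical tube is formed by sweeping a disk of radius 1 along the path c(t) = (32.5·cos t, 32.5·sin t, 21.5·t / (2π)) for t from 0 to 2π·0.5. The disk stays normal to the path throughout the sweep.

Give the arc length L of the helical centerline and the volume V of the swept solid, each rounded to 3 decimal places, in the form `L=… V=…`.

2πR = 2π·32.5 = 204.203522
per-turn = √(204.203522² + 21.5²) = √(41699.0786 + 462.25) = √42161.3286 = 205.332240
L = 0.5 × 205.332240 = 102.666120
V = π·1² × L = 3.141593 × 102.666120 = 322.535128

L=102.666 V=322.535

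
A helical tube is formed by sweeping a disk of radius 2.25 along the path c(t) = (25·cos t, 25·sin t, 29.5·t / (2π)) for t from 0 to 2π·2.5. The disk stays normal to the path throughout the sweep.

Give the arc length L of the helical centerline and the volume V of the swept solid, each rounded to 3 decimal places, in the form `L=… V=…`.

L=399.564 V=6354.796

2πR = 2π·25 = 157.079633
per-turn = √(157.079633² + 29.5²) = √(24674.0110 + 870.25) = √25544.2610 = 159.825721
L = 2.5 × 159.825721 = 399.564302
V = π·2.25² × L = 15.904313 × 399.564302 = 6354.795643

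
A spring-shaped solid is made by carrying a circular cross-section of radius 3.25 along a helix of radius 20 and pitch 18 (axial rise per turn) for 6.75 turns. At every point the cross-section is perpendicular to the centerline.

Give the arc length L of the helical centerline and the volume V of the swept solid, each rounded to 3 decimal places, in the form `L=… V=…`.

2πR = 2π·20 = 125.663706
per-turn = √(125.663706² + 18²) = √(15791.3670 + 324) = √16115.3670 = 126.946316
L = 6.75 × 126.946316 = 856.887630
V = π·3.25² × L = 33.183072 × 856.887630 = 28434.164276

L=856.888 V=28434.164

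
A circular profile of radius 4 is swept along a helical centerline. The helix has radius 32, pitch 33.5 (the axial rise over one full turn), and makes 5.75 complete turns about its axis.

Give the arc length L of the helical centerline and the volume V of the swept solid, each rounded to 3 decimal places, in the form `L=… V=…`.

2πR = 2π·32 = 201.061930
per-turn = √(201.061930² + 33.5²) = √(40425.8996 + 1122.25) = √41548.1496 = 203.833632
L = 5.75 × 203.833632 = 1172.043385
V = π·4² × L = 50.265482 × 1172.043385 = 58913.326223

L=1172.043 V=58913.326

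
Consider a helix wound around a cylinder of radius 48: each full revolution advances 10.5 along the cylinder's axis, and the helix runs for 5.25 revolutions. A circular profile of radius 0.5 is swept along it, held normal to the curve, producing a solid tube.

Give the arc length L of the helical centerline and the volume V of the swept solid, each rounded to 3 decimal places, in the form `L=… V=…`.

L=1584.322 V=1244.324

2πR = 2π·48 = 301.592895
per-turn = √(301.592895² + 10.5²) = √(90958.2742 + 110.25) = √91068.5242 = 301.775619
L = 5.25 × 301.775619 = 1584.321999
V = π·0.5² × L = 0.785398 × 1584.321999 = 1244.323588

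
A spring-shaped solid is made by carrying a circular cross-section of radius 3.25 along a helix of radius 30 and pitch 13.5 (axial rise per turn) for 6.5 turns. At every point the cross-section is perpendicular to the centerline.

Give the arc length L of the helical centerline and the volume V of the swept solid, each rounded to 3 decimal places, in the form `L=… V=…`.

L=1228.359 V=40760.740

2πR = 2π·30 = 188.495559
per-turn = √(188.495559² + 13.5²) = √(35530.5758 + 182.25) = √35712.8258 = 188.978374
L = 6.5 × 188.978374 = 1228.359431
V = π·3.25² × L = 33.183072 × 1228.359431 = 40760.739939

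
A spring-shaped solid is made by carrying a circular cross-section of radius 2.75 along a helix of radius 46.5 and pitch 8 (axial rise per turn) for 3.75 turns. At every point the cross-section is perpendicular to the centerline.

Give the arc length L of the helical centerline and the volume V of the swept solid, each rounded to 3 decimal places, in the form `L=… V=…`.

2πR = 2π·46.5 = 292.168117
per-turn = √(292.168117² + 8²) = √(85362.2085 + 64) = √85426.2085 = 292.277622
L = 3.75 × 292.277622 = 1096.041083
V = π·2.75² × L = 23.758294 × 1096.041083 = 26040.066781

L=1096.041 V=26040.067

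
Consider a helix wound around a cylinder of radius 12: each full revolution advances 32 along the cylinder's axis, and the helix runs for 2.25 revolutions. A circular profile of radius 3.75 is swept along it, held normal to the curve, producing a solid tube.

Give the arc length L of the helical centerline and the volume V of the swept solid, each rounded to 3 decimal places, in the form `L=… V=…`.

L=184.293 V=8141.798

2πR = 2π·12 = 75.398224
per-turn = √(75.398224² + 32²) = √(5684.8921 + 1024) = √6708.8921 = 81.907827
L = 2.25 × 81.907827 = 184.292611
V = π·3.75² × L = 44.178647 × 184.292611 = 8141.798145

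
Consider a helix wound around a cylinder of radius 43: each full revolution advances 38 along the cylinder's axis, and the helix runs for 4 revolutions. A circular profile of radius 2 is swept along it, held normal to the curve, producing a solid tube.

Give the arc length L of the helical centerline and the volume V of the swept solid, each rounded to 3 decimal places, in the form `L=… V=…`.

L=1091.345 V=13714.243

2πR = 2π·43 = 270.176968
per-turn = √(270.176968² + 38²) = √(72995.5942 + 1444) = √74439.5942 = 272.836204
L = 4 × 272.836204 = 1091.344816
V = π·2² × L = 12.566371 × 1091.344816 = 13714.243420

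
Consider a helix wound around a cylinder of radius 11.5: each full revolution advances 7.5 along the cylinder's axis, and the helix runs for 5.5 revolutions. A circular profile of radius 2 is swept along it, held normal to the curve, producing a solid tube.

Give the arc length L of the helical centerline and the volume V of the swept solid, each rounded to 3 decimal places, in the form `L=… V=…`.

2πR = 2π·11.5 = 72.256631
per-turn = √(72.256631² + 7.5²) = √(5221.0207 + 56.25) = √5277.2707 = 72.644826
L = 5.5 × 72.644826 = 399.546542
V = π·2² × L = 12.566371 × 399.546542 = 5020.849929

L=399.547 V=5020.850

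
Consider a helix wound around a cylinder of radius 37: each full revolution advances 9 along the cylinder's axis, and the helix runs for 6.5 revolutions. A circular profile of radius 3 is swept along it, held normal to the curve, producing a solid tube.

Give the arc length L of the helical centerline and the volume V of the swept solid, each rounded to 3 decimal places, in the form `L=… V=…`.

2πR = 2π·37 = 232.477856
per-turn = √(232.477856² + 9²) = √(54045.9537 + 81) = √54126.9537 = 232.652001
L = 6.5 × 232.652001 = 1512.238008
V = π·3² × L = 28.274334 × 1512.238008 = 42757.522357

L=1512.238 V=42757.522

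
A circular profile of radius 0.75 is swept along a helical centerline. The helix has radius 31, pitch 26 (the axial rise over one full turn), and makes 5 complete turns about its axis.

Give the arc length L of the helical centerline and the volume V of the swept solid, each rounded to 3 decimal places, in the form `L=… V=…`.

L=982.532 V=1736.277

2πR = 2π·31 = 194.778745
per-turn = √(194.778745² + 26²) = √(37938.7593 + 676) = √38614.7593 = 196.506385
L = 5 × 196.506385 = 982.531925
V = π·0.75² × L = 1.767146 × 982.531925 = 1736.277230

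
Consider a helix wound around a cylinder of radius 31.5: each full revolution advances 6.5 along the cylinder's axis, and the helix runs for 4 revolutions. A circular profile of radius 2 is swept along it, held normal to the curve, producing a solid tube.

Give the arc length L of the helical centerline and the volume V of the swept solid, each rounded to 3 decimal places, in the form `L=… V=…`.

2πR = 2π·31.5 = 197.920337
per-turn = √(197.920337² + 6.5²) = √(39172.4599 + 42.25) = √39214.7099 = 198.027043
L = 4 × 198.027043 = 792.108173
V = π·2² × L = 12.566371 × 792.108173 = 9953.924870

L=792.108 V=9953.925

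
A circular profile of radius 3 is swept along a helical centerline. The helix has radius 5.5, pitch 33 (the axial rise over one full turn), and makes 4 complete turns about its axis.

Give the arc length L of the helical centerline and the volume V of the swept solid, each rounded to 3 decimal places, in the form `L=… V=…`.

2πR = 2π·5.5 = 34.557519
per-turn = √(34.557519² + 33²) = √(1194.2221 + 1089) = √2283.2221 = 47.783074
L = 4 × 47.783074 = 191.132295
V = π·3² × L = 28.274334 × 191.132295 = 5404.138319

L=191.132 V=5404.138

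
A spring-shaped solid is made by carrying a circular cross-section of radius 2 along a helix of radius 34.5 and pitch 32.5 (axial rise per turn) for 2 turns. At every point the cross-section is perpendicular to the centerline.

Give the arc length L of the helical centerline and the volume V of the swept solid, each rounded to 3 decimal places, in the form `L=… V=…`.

2πR = 2π·34.5 = 216.769893
per-turn = √(216.769893² + 32.5²) = √(46989.1866 + 1056.25) = √48045.4366 = 219.192693
L = 2 × 219.192693 = 438.385385
V = π·2² × L = 12.566371 × 438.385385 = 5508.913226

L=438.385 V=5508.913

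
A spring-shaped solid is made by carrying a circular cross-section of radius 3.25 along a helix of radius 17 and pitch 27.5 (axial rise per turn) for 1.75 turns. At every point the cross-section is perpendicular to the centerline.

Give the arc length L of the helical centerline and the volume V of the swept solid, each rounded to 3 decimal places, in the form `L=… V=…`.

2πR = 2π·17 = 106.814150
per-turn = √(106.814150² + 27.5²) = √(11409.2627 + 756.25) = √12165.5127 = 110.297383
L = 1.75 × 110.297383 = 193.020420
V = π·3.25² × L = 33.183072 × 193.020420 = 6405.010578

L=193.020 V=6405.011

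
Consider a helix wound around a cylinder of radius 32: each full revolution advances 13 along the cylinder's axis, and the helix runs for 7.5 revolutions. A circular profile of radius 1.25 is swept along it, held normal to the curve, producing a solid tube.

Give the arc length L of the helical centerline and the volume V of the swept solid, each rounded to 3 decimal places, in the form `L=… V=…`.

2πR = 2π·32 = 201.061930
per-turn = √(201.061930² + 13²) = √(40425.8996 + 169) = √40594.8996 = 201.481760
L = 7.5 × 201.481760 = 1511.113200
V = π·1.25² × L = 4.908739 × 1511.113200 = 7417.659576

L=1511.113 V=7417.660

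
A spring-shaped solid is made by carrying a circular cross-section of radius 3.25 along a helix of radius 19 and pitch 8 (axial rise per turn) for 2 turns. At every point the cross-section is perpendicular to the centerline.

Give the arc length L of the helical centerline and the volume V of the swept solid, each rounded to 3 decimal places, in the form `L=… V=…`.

L=239.297 V=7940.594

2πR = 2π·19 = 119.380521
per-turn = √(119.380521² + 8²) = √(14251.7088 + 64) = √14315.7088 = 119.648271
L = 2 × 119.648271 = 239.296542
V = π·3.25² × L = 33.183072 × 239.296542 = 7940.594480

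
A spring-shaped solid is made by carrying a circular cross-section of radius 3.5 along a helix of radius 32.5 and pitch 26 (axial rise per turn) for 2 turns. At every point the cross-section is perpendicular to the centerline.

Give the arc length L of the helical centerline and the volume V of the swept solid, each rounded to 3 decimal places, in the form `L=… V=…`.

L=411.704 V=15844.233

2πR = 2π·32.5 = 204.203522
per-turn = √(204.203522² + 26²) = √(41699.0786 + 676) = √42375.0786 = 205.852079
L = 2 × 205.852079 = 411.704159
V = π·3.5² × L = 38.484510 × 411.704159 = 15844.232819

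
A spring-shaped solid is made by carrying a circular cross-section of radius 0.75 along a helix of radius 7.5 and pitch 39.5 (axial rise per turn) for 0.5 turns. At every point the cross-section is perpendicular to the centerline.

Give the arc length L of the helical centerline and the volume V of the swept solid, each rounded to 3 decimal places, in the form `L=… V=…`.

2πR = 2π·7.5 = 47.123890
per-turn = √(47.123890² + 39.5²) = √(2220.6610 + 1560.25) = √3780.9110 = 61.489113
L = 0.5 × 61.489113 = 30.744556
V = π·0.75² × L = 1.767146 × 30.744556 = 54.330116

L=30.745 V=54.330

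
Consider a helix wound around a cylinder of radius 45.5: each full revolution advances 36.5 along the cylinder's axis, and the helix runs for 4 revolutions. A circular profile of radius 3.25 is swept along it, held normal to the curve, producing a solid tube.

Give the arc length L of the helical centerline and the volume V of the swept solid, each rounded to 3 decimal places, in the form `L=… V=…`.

2πR = 2π·45.5 = 285.884931
per-turn = √(285.884931² + 36.5²) = √(81730.1940 + 1332.25) = √83062.4440 = 288.205559
L = 4 × 288.205559 = 1152.822235
V = π·3.25² × L = 33.183072 × 1152.822235 = 38254.183681

L=1152.822 V=38254.184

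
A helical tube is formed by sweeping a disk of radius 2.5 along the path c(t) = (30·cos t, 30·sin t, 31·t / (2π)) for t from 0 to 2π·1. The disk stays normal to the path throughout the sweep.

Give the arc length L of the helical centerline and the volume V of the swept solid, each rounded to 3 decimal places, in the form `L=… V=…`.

2πR = 2π·30 = 188.495559
per-turn = √(188.495559² + 31²) = √(35530.5758 + 961) = √36491.5758 = 191.027683
L = 1 × 191.027683 = 191.027683
V = π·2.5² × L = 19.634954 × 191.027683 = 3750.819793

L=191.028 V=3750.820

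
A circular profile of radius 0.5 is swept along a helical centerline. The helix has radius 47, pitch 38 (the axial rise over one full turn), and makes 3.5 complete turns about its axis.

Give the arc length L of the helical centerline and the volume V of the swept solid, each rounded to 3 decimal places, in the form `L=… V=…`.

2πR = 2π·47 = 295.309709
per-turn = √(295.309709² + 38²) = √(87207.8245 + 1444) = √88651.8245 = 297.744562
L = 3.5 × 297.744562 = 1042.105969
V = π·0.5² × L = 0.785398 × 1042.105969 = 818.468114

L=1042.106 V=818.468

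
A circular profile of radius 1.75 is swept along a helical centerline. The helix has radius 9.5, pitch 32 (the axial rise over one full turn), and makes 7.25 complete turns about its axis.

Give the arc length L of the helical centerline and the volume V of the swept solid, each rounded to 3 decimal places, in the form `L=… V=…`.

2πR = 2π·9.5 = 59.690260
per-turn = √(59.690260² + 32²) = √(3562.9272 + 1024) = √4586.9272 = 67.726857
L = 7.25 × 67.726857 = 491.019715
V = π·1.75² × L = 9.621128 × 491.019715 = 4724.163282

L=491.020 V=4724.163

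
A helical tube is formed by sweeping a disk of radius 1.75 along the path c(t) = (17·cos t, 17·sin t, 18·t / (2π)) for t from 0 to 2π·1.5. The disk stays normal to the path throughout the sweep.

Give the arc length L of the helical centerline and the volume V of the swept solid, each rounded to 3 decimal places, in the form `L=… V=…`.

2πR = 2π·17 = 106.814150
per-turn = √(106.814150² + 18²) = √(11409.2627 + 324) = √11733.2627 = 108.320186
L = 1.5 × 108.320186 = 162.480279
V = π·1.75² × L = 9.621128 × 162.480279 = 1563.243480

L=162.480 V=1563.243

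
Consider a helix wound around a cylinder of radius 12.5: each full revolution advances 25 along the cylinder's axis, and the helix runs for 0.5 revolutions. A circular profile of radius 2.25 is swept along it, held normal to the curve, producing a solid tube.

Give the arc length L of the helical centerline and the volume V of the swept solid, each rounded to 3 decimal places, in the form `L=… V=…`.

L=41.211 V=655.438

2πR = 2π·12.5 = 78.539816
per-turn = √(78.539816² + 25²) = √(6168.5028 + 625) = √6793.5028 = 82.422708
L = 0.5 × 82.422708 = 41.211354
V = π·2.25² × L = 15.904313 × 41.211354 = 655.438263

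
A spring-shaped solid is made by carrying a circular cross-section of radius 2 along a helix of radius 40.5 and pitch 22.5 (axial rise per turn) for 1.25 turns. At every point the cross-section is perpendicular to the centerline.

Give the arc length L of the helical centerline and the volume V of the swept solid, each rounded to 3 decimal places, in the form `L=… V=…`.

L=319.327 V=4012.784

2πR = 2π·40.5 = 254.469005
per-turn = √(254.469005² + 22.5²) = √(64754.4745 + 506.25) = √65260.7245 = 255.461787
L = 1.25 × 255.461787 = 319.327233
V = π·2² × L = 12.566371 × 319.327233 = 4012.784362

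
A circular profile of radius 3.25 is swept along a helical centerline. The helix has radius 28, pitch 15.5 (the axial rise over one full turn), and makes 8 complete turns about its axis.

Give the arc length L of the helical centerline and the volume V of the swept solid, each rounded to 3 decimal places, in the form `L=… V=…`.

L=1412.885 V=46883.878

2πR = 2π·28 = 175.929189
per-turn = √(175.929189² + 15.5²) = √(30951.0794 + 240.25) = √31191.3294 = 176.610672
L = 8 × 176.610672 = 1412.885375
V = π·3.25² × L = 33.183072 × 1412.885375 = 46883.877683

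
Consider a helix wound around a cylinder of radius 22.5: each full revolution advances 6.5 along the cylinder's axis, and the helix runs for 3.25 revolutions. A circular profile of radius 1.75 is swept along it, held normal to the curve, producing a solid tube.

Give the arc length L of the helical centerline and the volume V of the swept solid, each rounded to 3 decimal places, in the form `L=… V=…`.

L=459.943 V=4425.173

2πR = 2π·22.5 = 141.371669
per-turn = √(141.371669² + 6.5²) = √(19985.9489 + 42.25) = √20028.1989 = 141.521019
L = 3.25 × 141.521019 = 459.943313
V = π·1.75² × L = 9.621128 × 459.943313 = 4425.173256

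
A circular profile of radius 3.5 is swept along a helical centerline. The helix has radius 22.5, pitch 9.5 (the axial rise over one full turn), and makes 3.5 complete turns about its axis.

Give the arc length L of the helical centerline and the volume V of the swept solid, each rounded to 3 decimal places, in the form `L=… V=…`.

L=495.917 V=19085.114

2πR = 2π·22.5 = 141.371669
per-turn = √(141.371669² + 9.5²) = √(19985.9489 + 90.25) = √20076.1989 = 141.690504
L = 3.5 × 141.690504 = 495.916764
V = π·3.5² × L = 38.484510 × 495.916764 = 19085.113661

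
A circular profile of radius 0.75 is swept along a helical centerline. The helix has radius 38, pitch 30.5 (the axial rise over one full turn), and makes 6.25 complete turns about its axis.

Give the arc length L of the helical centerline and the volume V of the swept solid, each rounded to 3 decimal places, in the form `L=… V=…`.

2πR = 2π·38 = 238.761042
per-turn = √(238.761042² + 30.5²) = √(57006.8350 + 930.25) = √57937.0850 = 240.701236
L = 6.25 × 240.701236 = 1504.382725
V = π·0.75² × L = 1.767146 × 1504.382725 = 2658.463716

L=1504.383 V=2658.464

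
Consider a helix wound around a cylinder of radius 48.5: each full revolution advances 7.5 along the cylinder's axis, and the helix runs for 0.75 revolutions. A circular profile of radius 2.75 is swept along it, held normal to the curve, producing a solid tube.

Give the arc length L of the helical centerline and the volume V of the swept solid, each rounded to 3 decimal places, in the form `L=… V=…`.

L=228.620 V=5431.623

2πR = 2π·48.5 = 304.734487
per-turn = √(304.734487² + 7.5²) = √(92863.1078 + 56.25) = √92919.3578 = 304.826767
L = 0.75 × 304.826767 = 228.620075
V = π·2.75² × L = 23.758294 × 228.620075 = 5431.623061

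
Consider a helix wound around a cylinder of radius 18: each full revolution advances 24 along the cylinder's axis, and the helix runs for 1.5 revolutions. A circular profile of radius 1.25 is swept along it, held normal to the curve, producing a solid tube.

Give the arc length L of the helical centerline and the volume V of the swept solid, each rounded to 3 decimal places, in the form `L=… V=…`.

L=173.424 V=851.291

2πR = 2π·18 = 113.097336
per-turn = √(113.097336² + 24²) = √(12791.0073 + 576) = √13367.0073 = 115.615774
L = 1.5 × 115.615774 = 173.423662
V = π·1.25² × L = 4.908739 × 173.423662 = 851.291409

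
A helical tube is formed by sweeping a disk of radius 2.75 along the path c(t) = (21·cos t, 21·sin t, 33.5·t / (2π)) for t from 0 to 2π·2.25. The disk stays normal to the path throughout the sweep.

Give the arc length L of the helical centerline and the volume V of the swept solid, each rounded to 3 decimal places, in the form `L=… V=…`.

L=306.300 V=7277.155

2πR = 2π·21 = 131.946891
per-turn = √(131.946891² + 33.5²) = √(17409.9822 + 1122.25) = √18532.2322 = 136.133141
L = 2.25 × 136.133141 = 306.299568
V = π·2.75² × L = 23.758294 × 306.299568 = 7277.155323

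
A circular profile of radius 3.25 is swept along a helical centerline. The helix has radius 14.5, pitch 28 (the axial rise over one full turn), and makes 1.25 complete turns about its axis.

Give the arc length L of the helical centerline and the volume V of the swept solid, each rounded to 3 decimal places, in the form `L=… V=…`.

2πR = 2π·14.5 = 91.106187
per-turn = √(91.106187² + 28²) = √(8300.3373 + 784) = √9084.3373 = 95.311790
L = 1.25 × 95.311790 = 119.139737
V = π·3.25² × L = 33.183072 × 119.139737 = 3953.422533

L=119.140 V=3953.423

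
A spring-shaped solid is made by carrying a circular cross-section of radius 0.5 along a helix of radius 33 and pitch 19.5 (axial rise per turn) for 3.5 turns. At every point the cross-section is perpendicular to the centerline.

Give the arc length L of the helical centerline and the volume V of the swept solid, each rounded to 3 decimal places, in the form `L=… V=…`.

L=728.910 V=572.485

2πR = 2π·33 = 207.345115
per-turn = √(207.345115² + 19.5²) = √(42991.9968 + 380.25) = √43372.2468 = 208.260046
L = 3.5 × 208.260046 = 728.910161
V = π·0.5² × L = 0.785398 × 728.910161 = 572.484702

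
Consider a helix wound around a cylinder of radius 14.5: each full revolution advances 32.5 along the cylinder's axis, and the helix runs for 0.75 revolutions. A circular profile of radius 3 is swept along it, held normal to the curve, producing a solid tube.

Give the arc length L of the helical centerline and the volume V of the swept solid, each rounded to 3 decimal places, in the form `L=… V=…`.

L=72.547 V=2051.221

2πR = 2π·14.5 = 91.106187
per-turn = √(91.106187² + 32.5²) = √(8300.3373 + 1056.25) = √9356.5873 = 96.729454
L = 0.75 × 96.729454 = 72.547091
V = π·3² × L = 28.274334 × 72.547091 = 2051.220662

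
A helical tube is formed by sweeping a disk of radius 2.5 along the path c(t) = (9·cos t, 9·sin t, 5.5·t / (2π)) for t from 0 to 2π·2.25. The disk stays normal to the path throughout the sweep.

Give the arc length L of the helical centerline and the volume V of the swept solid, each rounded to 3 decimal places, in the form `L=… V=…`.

L=127.835 V=2510.032

2πR = 2π·9 = 56.548668
per-turn = √(56.548668² + 5.5²) = √(3197.7518 + 30.25) = √3228.0018 = 56.815507
L = 2.25 × 56.815507 = 127.834891
V = π·2.5² × L = 19.634954 × 127.834891 = 2510.032207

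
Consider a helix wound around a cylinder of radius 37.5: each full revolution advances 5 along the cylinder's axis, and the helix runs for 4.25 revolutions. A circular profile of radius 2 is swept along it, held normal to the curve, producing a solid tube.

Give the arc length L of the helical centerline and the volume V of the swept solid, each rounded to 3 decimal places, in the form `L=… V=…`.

L=1001.608 V=12586.579

2πR = 2π·37.5 = 235.619449
per-turn = √(235.619449² + 5²) = √(55516.5248 + 25) = √55541.5248 = 235.672495
L = 4.25 × 235.672495 = 1001.608102
V = π·2² × L = 12.566371 × 1001.608102 = 12586.578626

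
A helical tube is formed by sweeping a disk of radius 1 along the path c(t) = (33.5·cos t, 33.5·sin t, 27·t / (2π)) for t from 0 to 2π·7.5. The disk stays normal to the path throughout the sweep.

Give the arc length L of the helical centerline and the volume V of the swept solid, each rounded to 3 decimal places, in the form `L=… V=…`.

L=1591.585 V=5000.112

2πR = 2π·33.5 = 210.486708
per-turn = √(210.486708² + 27²) = √(44304.6542 + 729) = √45033.6542 = 212.211343
L = 7.5 × 212.211343 = 1591.585074
V = π·1² × L = 3.141593 × 1591.585074 = 5000.111975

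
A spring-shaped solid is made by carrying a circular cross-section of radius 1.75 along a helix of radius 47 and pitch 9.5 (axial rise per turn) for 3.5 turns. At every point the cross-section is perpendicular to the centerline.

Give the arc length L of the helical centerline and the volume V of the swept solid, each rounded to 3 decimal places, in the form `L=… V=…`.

L=1034.119 V=9949.388

2πR = 2π·47 = 295.309709
per-turn = √(295.309709² + 9.5²) = √(87207.8245 + 90.25) = √87298.0745 = 295.462476
L = 3.5 × 295.462476 = 1034.118665
V = π·1.75² × L = 9.621128 × 1034.118665 = 9949.387524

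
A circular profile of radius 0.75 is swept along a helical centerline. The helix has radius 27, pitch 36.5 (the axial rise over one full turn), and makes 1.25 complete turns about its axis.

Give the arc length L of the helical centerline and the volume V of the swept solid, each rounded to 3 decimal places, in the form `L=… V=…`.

2πR = 2π·27 = 169.646003
per-turn = √(169.646003² + 36.5²) = √(28779.7664 + 1332.25) = √30112.0164 = 173.528143
L = 1.25 × 173.528143 = 216.910179
V = π·0.75² × L = 1.767146 × 216.910179 = 383.311926

L=216.910 V=383.312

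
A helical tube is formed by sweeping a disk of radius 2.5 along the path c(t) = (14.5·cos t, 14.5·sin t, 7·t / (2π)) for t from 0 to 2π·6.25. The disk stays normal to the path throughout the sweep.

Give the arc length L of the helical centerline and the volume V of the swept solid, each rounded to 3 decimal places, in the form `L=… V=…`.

2πR = 2π·14.5 = 91.106187
per-turn = √(91.106187² + 7²) = √(8300.3373 + 49) = √8349.3373 = 91.374708
L = 6.25 × 91.374708 = 571.091926
V = π·2.5² × L = 19.634954 × 571.091926 = 11213.363752

L=571.092 V=11213.364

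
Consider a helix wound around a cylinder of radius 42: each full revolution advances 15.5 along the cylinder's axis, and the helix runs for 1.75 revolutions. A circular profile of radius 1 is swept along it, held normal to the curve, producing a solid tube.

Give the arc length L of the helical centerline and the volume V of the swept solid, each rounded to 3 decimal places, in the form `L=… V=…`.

L=462.610 V=1453.332

2πR = 2π·42 = 263.893783
per-turn = √(263.893783² + 15.5²) = √(69639.9287 + 240.25) = √69880.1787 = 264.348593
L = 1.75 × 264.348593 = 462.610038
V = π·1² × L = 3.141593 × 462.610038 = 1453.332296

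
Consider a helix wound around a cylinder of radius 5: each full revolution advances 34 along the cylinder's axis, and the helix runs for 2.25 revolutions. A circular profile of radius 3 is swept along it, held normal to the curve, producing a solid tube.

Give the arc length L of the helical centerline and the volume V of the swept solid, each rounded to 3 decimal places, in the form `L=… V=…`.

L=104.157 V=2944.977

2πR = 2π·5 = 31.415927
per-turn = √(31.415927² + 34²) = √(986.9604 + 1156) = √2142.9604 = 46.292121
L = 2.25 × 46.292121 = 104.157272
V = π·3² × L = 28.274334 × 104.157272 = 2944.977474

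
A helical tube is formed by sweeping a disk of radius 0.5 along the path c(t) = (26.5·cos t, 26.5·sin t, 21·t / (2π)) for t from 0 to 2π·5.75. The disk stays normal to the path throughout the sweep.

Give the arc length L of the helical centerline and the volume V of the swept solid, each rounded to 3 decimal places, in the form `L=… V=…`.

L=964.985 V=757.897

2πR = 2π·26.5 = 166.504411
per-turn = √(166.504411² + 21²) = √(27723.7188 + 441) = √28164.7188 = 167.823475
L = 5.75 × 167.823475 = 964.984981
V = π·0.5² × L = 0.785398 × 964.984981 = 757.897432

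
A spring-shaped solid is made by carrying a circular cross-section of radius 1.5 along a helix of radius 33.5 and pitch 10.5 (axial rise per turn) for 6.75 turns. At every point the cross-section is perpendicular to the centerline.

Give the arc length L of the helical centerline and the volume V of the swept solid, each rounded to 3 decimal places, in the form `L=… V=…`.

L=1422.552 V=10055.427

2πR = 2π·33.5 = 210.486708
per-turn = √(210.486708² + 10.5²) = √(44304.6542 + 110.25) = √44414.9042 = 210.748438
L = 6.75 × 210.748438 = 1422.551957
V = π·1.5² × L = 7.068583 × 1422.551957 = 10055.427250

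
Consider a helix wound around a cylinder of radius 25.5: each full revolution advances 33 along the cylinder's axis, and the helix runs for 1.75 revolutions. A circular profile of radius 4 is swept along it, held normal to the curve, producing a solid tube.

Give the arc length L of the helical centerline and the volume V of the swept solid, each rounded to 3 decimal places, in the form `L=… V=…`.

L=286.273 V=14389.631

2πR = 2π·25.5 = 160.221225
per-turn = √(160.221225² + 33²) = √(25670.8410 + 1089) = √26759.8410 = 163.584355
L = 1.75 × 163.584355 = 286.272620
V = π·4² × L = 50.265482 × 286.272620 = 14389.631380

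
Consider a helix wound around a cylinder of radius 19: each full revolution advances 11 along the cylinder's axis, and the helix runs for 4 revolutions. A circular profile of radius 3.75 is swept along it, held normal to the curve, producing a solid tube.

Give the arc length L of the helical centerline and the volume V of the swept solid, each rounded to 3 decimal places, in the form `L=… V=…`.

L=479.545 V=21185.646

2πR = 2π·19 = 119.380521
per-turn = √(119.380521² + 11²) = √(14251.7088 + 121) = √14372.7088 = 119.886233
L = 4 × 119.886233 = 479.544930
V = π·3.75² × L = 44.178647 × 479.544930 = 21185.646044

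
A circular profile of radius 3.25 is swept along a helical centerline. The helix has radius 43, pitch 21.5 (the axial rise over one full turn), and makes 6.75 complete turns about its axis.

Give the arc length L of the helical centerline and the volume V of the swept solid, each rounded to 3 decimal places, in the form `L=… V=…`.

L=1829.460 V=60707.096

2πR = 2π·43 = 270.176968
per-turn = √(270.176968² + 21.5²) = √(72995.5942 + 462.25) = √73457.8442 = 271.031076
L = 6.75 × 271.031076 = 1829.459763
V = π·3.25² × L = 33.183072 × 1829.459763 = 60707.095772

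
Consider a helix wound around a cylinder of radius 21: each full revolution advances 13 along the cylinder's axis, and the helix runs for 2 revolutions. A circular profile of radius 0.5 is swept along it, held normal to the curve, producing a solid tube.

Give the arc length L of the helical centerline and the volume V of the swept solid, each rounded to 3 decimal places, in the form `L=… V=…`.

2πR = 2π·21 = 131.946891
per-turn = √(131.946891² + 13²) = √(17409.9822 + 169) = √17578.9822 = 132.585754
L = 2 × 132.585754 = 265.171508
V = π·0.5² × L = 0.785398 × 265.171508 = 208.265215

L=265.172 V=208.265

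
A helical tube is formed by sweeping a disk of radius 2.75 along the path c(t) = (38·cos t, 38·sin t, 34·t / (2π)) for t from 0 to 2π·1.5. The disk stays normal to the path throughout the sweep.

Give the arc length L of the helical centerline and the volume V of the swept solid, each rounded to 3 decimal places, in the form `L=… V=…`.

2πR = 2π·38 = 238.761042
per-turn = √(238.761042² + 34²) = √(57006.8350 + 1156) = √58162.8350 = 241.169722
L = 1.5 × 241.169722 = 361.754584
V = π·2.75² × L = 23.758294 × 361.754584 = 8594.671915

L=361.755 V=8594.672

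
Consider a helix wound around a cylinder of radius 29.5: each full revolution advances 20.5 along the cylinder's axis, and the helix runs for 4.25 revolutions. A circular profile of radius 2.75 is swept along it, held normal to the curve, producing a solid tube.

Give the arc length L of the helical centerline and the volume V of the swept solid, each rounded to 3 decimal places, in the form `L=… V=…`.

L=792.558 V=18829.819

2πR = 2π·29.5 = 185.353967
per-turn = √(185.353967² + 20.5²) = √(34356.0929 + 420.25) = √34776.3429 = 186.484163
L = 4.25 × 186.484163 = 792.557691
V = π·2.75² × L = 23.758294 × 792.557691 = 18829.818992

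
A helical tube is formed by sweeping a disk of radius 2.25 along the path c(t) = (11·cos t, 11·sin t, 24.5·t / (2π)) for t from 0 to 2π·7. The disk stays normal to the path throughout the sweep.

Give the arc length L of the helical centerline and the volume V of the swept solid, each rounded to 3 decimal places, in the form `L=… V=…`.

2πR = 2π·11 = 69.115038
per-turn = √(69.115038² + 24.5²) = √(4776.8885 + 600.25) = √5377.1385 = 73.328975
L = 7 × 73.328975 = 513.302823
V = π·2.25² × L = 15.904313 × 513.302823 = 8163.728661

L=513.303 V=8163.729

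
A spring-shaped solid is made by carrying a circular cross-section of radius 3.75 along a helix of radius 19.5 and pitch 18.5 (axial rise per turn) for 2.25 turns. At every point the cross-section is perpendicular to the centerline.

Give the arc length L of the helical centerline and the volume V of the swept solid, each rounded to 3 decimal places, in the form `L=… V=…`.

2πR = 2π·19.5 = 122.522113
per-turn = √(122.522113² + 18.5²) = √(15011.6683 + 342.25) = √15353.9183 = 123.910929
L = 2.25 × 123.910929 = 278.799590
V = π·3.75² × L = 44.178647 × 278.799590 = 12316.988583

L=278.800 V=12316.989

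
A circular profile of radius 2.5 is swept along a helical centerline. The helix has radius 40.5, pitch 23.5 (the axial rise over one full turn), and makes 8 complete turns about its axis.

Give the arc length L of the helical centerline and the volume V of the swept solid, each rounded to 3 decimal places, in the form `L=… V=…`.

L=2044.414 V=40141.983

2πR = 2π·40.5 = 254.469005
per-turn = √(254.469005² + 23.5²) = √(64754.4745 + 552.25) = √65306.7245 = 255.551804
L = 8 × 255.551804 = 2044.414431
V = π·2.5² × L = 19.634954 × 2044.414431 = 40141.983487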